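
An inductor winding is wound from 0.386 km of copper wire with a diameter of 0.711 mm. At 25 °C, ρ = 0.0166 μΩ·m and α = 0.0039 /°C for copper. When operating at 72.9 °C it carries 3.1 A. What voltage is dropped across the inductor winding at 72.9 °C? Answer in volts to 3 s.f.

59.4 V

ρ = 0.0166 μΩ·m = 1.66×10^-8 Ω·m
A = π(d/2)² = π(3.5550e-04 m)² = 3.970e-07 m²
R₍25₎ = ρL/A = (1.66×10^-8)(386)/(3.970e-07) = 16.14 Ω
R₍72.9₎ = R₍25₎(1 + αΔT) = 16.14 × (1 + 0.0039×47.9) = 19.15 Ω
V = IR = 3.1 × 19.15 = 59.4 V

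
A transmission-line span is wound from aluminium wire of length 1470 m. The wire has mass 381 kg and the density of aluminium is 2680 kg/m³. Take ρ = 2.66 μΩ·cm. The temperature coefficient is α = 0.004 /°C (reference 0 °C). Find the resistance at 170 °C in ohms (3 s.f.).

ρ = 2.66 μΩ·cm = 2.66×10^-8 Ω·m
A = m/(density·L) = 381/(2680×1470) = 9.6710e-05 m²
R = ρL/A = (2.66×10^-8)(1470)/(9.6710e-05) = 0.4043 Ω
R(170 °C) = 0.4043 × (1 + 0.004×170) = 0.679 Ω

0.679 Ω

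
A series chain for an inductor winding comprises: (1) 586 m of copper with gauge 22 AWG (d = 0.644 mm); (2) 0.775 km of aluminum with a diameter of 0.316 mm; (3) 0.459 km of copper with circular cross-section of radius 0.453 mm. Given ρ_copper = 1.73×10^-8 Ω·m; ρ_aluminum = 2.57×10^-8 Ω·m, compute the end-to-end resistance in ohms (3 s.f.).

297 Ω

Seg 1: A = π(0.644/2 mm)² = π(3.2200e-04 m)² = 3.257e-07 m²
R_1 = (1.73×10^-8)(586)/(3.257e-07) = 31.12 Ω
Seg 2: A = π(d/2)² = π(1.5800e-04 m)² = 7.843e-08 m²
R_2 = (2.57×10^-8)(775)/(7.843e-08) = 254 Ω
Seg 3: A = πr² = π(4.5300e-04 m)² = 6.447e-07 m²
R_3 = (1.73×10^-8)(459)/(6.447e-07) = 12.32 Ω
R_total = R_1 + R_2 + R_3 = 297 Ω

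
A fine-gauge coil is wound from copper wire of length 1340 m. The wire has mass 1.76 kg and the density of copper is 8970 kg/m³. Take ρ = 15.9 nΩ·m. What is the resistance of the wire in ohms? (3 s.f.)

ρ = 15.9 nΩ·m = 1.59×10^-8 Ω·m
A = m/(density·L) = 1.76/(8970×1340) = 1.4643e-07 m²
R = ρL/A = (1.59×10^-8)(1340)/(1.4643e-07) = 146 Ω

146 Ω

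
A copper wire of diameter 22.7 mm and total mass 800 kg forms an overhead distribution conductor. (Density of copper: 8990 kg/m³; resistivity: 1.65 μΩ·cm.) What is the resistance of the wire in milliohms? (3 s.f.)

8.96 mΩ

ρ = 1.65 μΩ·cm = 1.65×10^-8 Ω·m
A = π(d/2)² = π(1.1350e-02 m)² = 4.0471e-04 m²
L = m/(density·A) = 800/(8990×4.0471e-04) = 219.9 m
R = ρL/A = (1.65×10^-8)(219.9)/(4.0471e-04) = 8.96 mΩ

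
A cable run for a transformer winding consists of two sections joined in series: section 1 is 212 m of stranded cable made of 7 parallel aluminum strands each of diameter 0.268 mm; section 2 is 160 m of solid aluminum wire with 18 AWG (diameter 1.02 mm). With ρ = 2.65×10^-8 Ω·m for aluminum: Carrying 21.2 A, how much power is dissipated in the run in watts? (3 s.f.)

Section 1: A_strand = π(1.3400e-04)² = 5.641e-08 m²; R₁ = ρL/(N·A_s) = (2.65×10^-8)(212)/(7×5.641e-08) = 14.23 Ω
Section 2: A = π(1.02/2 mm)² = π(5.1000e-04 m)² = 8.171e-07 m²
R₂ = (2.65×10^-8)(160)/(8.171e-07) = 5.189 Ω
R = R₁ + R₂ = 19.42 Ω
P = I²R = (21.2)² × 19.42 = 8730 W

8730 W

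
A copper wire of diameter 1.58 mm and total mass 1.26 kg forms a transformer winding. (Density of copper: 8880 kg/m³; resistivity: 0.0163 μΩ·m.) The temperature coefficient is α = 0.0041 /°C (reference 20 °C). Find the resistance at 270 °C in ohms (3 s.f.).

ρ = 0.0163 μΩ·m = 1.63×10^-8 Ω·m
A = π(d/2)² = π(7.9000e-04 m)² = 1.9607e-06 m²
L = m/(density·A) = 1.26/(8880×1.9607e-06) = 72.37 m
R = ρL/A = (1.63×10^-8)(72.37)/(1.9607e-06) = 0.6016 Ω
R(270 °C) = 0.6016 × (1 + 0.0041×250) = 1.22 Ω

1.22 Ω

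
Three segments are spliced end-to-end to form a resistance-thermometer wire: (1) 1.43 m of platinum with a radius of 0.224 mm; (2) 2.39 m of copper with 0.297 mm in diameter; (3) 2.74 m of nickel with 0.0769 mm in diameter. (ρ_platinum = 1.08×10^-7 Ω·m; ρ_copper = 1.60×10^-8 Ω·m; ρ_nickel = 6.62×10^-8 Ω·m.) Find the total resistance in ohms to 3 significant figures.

40.6 Ω

Seg 1: A = πr² = π(2.2400e-04 m)² = 1.576e-07 m²
R_1 = (1.08×10^-7)(1.43)/(1.576e-07) = 0.9797 Ω
Seg 2: A = π(d/2)² = π(1.4850e-04 m)² = 6.928e-08 m²
R_2 = (1.60×10^-8)(2.39)/(6.928e-08) = 0.552 Ω
Seg 3: A = π(d/2)² = π(3.8450e-05 m)² = 4.645e-09 m²
R_3 = (6.62×10^-8)(2.74)/(4.645e-09) = 39.05 Ω
R_total = R_1 + R_2 + R_3 = 40.6 Ω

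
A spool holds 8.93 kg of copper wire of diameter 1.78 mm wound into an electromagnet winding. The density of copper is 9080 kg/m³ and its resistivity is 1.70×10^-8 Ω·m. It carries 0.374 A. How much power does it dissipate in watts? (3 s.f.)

A = π(d/2)² = π(8.9000e-04 m)² = 2.4885e-06 m²
L = m/(density·A) = 8.93/(9080×2.4885e-06) = 395.2 m
R = ρL/A = (1.70×10^-8)(395.2)/(2.4885e-06) = 2.7 Ω
P = I²R = (0.374)² × 2.7 = 0.378 W

0.378 W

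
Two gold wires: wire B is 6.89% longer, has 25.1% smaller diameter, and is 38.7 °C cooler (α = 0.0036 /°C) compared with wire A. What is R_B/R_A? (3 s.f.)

1.64

R ∝ ρL/d² with ρ ∝ (1+αΔT), so R_B/R_A = (1 + 6.89/100) × (1 − 25.1/100)⁻² × (1 − 0.0036×38.7)
= 1.069 × 1.782 × 0.8607 = 1.64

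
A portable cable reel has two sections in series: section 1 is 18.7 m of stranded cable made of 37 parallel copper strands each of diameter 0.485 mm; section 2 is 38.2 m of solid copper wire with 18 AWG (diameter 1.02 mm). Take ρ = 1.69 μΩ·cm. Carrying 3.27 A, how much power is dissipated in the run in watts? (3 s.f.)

ρ = 1.69 μΩ·cm = 1.69×10^-8 Ω·m
Section 1: A_strand = π(2.4250e-04)² = 1.847e-07 m²; R₁ = ρL/(N·A_s) = (1.69×10^-8)(18.7)/(37×1.847e-07) = 0.04623 Ω
Section 2: A = π(1.02/2 mm)² = π(5.1000e-04 m)² = 8.171e-07 m²
R₂ = (1.69×10^-8)(38.2)/(8.171e-07) = 0.7901 Ω
R = R₁ + R₂ = 0.8363 Ω
P = I²R = (3.27)² × 0.8363 = 8.94 W

8.94 W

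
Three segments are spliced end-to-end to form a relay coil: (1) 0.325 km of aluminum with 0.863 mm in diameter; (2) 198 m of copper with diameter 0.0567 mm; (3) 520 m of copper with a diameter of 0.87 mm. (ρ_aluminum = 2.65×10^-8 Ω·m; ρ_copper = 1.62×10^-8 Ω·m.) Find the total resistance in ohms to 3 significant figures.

Seg 1: A = π(d/2)² = π(4.3150e-04 m)² = 5.849e-07 m²
R_1 = (2.65×10^-8)(325)/(5.849e-07) = 14.72 Ω
Seg 2: A = π(d/2)² = π(2.8350e-05 m)² = 2.525e-09 m²
R_2 = (1.62×10^-8)(198)/(2.525e-09) = 1270 Ω
Seg 3: A = π(d/2)² = π(4.3500e-04 m)² = 5.945e-07 m²
R_3 = (1.62×10^-8)(520)/(5.945e-07) = 14.17 Ω
R_total = R_1 + R_2 + R_3 = 1300 Ω

1300 Ω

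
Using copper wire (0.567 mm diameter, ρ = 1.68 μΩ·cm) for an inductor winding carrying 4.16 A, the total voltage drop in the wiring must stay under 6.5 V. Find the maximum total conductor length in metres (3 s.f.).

ρ = 1.68 μΩ·cm = 1.68×10^-8 Ω·m
A = π(d/2)² = π(2.8350e-04 m)² = 2.525e-07 m²
L_max = V_max·A/(1·ρI) = (6.5)(2.525e-07)/(1.68×10^-8×4.16) = 23.5 m

23.5 m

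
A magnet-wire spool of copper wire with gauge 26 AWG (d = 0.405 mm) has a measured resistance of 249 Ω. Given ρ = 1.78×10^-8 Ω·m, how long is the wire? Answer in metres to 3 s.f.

1800 m

A = π(0.405/2 mm)² = π(2.0250e-04 m)² = 1.288e-07 m²
L = RA/ρ = (249)(1.288e-07)/(1.78×10^-8) = 1800 m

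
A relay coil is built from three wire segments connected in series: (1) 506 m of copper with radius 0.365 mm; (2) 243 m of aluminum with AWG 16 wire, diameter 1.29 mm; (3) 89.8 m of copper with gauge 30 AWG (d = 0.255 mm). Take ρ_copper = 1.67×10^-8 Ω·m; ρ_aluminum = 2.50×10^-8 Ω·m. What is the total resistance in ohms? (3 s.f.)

54.2 Ω

Seg 1: A = πr² = π(3.6500e-04 m)² = 4.185e-07 m²
R_1 = (1.67×10^-8)(506)/(4.185e-07) = 20.19 Ω
Seg 2: A = π(1.29/2 mm)² = π(6.4500e-04 m)² = 1.307e-06 m²
R_2 = (2.50×10^-8)(243)/(1.307e-06) = 4.648 Ω
Seg 3: A = π(0.255/2 mm)² = π(1.2750e-04 m)² = 5.107e-08 m²
R_3 = (1.67×10^-8)(89.8)/(5.107e-08) = 29.36 Ω
R_total = R_1 + R_2 + R_3 = 54.2 Ω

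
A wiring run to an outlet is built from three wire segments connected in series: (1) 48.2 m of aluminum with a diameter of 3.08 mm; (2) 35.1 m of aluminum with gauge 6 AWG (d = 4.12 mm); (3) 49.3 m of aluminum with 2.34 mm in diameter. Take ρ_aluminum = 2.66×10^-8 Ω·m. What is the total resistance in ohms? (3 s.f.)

0.547 Ω

Seg 1: A = π(d/2)² = π(1.5400e-03 m)² = 7.451e-06 m²
R_1 = (2.66×10^-8)(48.2)/(7.451e-06) = 0.1721 Ω
Seg 2: A = π(4.12/2 mm)² = π(2.0600e-03 m)² = 1.333e-05 m²
R_2 = (2.66×10^-8)(35.1)/(1.333e-05) = 0.07003 Ω
Seg 3: A = π(d/2)² = π(1.1700e-03 m)² = 4.301e-06 m²
R_3 = (2.66×10^-8)(49.3)/(4.301e-06) = 0.3049 Ω
R_total = R_1 + R_2 + R_3 = 0.547 Ω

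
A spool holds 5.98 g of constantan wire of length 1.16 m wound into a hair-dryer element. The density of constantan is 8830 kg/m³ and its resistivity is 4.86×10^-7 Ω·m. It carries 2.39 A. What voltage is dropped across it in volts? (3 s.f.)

A = m/(density·L) = 0.00598/(8830×1.16) = 5.8382e-07 m²
R = ρL/A = (4.86×10^-7)(1.16)/(5.8382e-07) = 0.9656 Ω
V = IR = 2.39 × 0.9656 = 2.31 V

2.31 V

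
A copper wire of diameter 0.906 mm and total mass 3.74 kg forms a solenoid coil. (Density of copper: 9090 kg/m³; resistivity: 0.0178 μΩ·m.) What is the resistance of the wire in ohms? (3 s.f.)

ρ = 0.0178 μΩ·m = 1.78×10^-8 Ω·m
A = π(d/2)² = π(4.5300e-04 m)² = 6.4468e-07 m²
L = m/(density·A) = 3.74/(9090×6.4468e-07) = 638.2 m
R = ρL/A = (1.78×10^-8)(638.2)/(6.4468e-07) = 17.6 Ω

17.6 Ω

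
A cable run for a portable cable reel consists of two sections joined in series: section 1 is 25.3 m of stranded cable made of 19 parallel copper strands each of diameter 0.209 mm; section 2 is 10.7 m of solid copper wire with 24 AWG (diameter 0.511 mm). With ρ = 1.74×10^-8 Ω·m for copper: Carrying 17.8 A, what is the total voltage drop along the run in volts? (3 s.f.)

28.2 V

Section 1: A_strand = π(1.0450e-04)² = 3.431e-08 m²; R₁ = ρL/(N·A_s) = (1.74×10^-8)(25.3)/(19×3.431e-08) = 0.6754 Ω
Section 2: A = π(0.511/2 mm)² = π(2.5550e-04 m)² = 2.051e-07 m²
R₂ = (1.74×10^-8)(10.7)/(2.051e-07) = 0.9078 Ω
R = R₁ + R₂ = 1.583 Ω
V = IR = 17.8 × 1.583 = 28.2 V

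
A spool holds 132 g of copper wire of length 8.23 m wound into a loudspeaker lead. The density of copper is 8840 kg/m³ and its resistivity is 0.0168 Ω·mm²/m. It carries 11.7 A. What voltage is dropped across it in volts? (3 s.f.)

0.892 V

ρ = 0.0168 Ω·mm²/m = 1.68×10^-8 Ω·m
A = m/(density·L) = 0.132/(8840×8.23) = 1.8144e-06 m²
R = ρL/A = (1.68×10^-8)(8.23)/(1.8144e-06) = 0.07621 Ω
V = IR = 11.7 × 0.07621 = 0.892 V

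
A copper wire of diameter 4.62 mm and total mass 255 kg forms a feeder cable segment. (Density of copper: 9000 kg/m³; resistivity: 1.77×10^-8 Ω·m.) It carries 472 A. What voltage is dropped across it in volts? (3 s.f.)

A = π(d/2)² = π(2.3100e-03 m)² = 1.6764e-05 m²
L = m/(density·A) = 255/(9000×1.6764e-05) = 1690 m
R = ρL/A = (1.77×10^-8)(1690)/(1.6764e-05) = 1.785 Ω
V = IR = 472 × 1.785 = 842 V

842 V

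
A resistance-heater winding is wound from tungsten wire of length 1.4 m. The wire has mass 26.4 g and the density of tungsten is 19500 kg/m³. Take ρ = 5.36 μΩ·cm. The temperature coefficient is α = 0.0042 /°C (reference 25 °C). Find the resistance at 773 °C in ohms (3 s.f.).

ρ = 5.36 μΩ·cm = 5.36×10^-8 Ω·m
A = m/(density·L) = 0.0264/(19500×1.4) = 9.6703e-07 m²
R = ρL/A = (5.36×10^-8)(1.4)/(9.6703e-07) = 0.0776 Ω
R(773 °C) = 0.0776 × (1 + 0.0042×748) = 0.321 Ω

0.321 Ω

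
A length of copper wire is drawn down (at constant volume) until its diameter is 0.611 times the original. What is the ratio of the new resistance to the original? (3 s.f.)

7.18

Volume constant ⇒ L' = L/r² with r = 0.611. R' = ρL'/A' = ρ(L/r²)/(πr²d₀²/4) = R/r⁴.
Factor = 7.18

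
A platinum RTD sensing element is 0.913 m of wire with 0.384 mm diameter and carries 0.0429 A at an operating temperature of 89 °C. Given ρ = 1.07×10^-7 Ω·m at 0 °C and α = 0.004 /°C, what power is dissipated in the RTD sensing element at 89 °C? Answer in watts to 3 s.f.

0.00211 W

A = π(d/2)² = π(1.9200e-04 m)² = 1.158e-07 m²
R₍0₎ = ρL/A = (1.07×10^-7)(0.913)/(1.158e-07) = 0.8435 Ω
R₍89₎ = R₍0₎(1 + αΔT) = 0.8435 × (1 + 0.004×89) = 1.144 Ω
P = I²R = (0.0429)² × 1.144 = 0.00211 W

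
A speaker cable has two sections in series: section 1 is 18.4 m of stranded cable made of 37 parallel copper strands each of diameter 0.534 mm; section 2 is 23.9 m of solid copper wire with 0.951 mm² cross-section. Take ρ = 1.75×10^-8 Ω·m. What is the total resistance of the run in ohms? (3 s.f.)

0.479 Ω

Section 1: A_strand = π(2.6700e-04)² = 2.240e-07 m²; R₁ = ρL/(N·A_s) = (1.75×10^-8)(18.4)/(37×2.240e-07) = 0.03886 Ω
Section 2: A = 0.951 mm² = 9.510e-07 m²
R₂ = (1.75×10^-8)(23.9)/(9.510e-07) = 0.4398 Ω
R = R₁ + R₂ = 0.479 Ω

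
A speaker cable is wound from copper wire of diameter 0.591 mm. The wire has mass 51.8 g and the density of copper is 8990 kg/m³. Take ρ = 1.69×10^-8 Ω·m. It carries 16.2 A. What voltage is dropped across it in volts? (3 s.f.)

21.0 V

A = π(d/2)² = π(2.9550e-04 m)² = 2.7432e-07 m²
L = m/(density·A) = 0.0518/(8990×2.7432e-07) = 21 m
R = ρL/A = (1.69×10^-8)(21)/(2.7432e-07) = 1.294 Ω
V = IR = 16.2 × 1.294 = 21.0 V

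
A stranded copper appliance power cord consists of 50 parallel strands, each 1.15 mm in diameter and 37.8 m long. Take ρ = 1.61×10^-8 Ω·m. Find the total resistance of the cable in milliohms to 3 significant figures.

11.7 mΩ

A_strand = π(5.7500e-04 m)² = 1.039e-06 m²
R_strand = ρL/A = (1.61×10^-8)(37.8)/(1.039e-06) = 0.5859 Ω
R_total = R_strand/N = 0.5859/50 = 11.7 mΩ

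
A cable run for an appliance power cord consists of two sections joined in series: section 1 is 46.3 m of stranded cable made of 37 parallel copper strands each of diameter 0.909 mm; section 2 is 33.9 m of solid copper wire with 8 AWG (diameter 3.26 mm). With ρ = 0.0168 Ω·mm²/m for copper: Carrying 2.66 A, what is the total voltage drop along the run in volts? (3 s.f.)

ρ = 0.0168 Ω·mm²/m = 1.68×10^-8 Ω·m
Section 1: A_strand = π(4.5450e-04)² = 6.490e-07 m²; R₁ = ρL/(N·A_s) = (1.68×10^-8)(46.3)/(37×6.490e-07) = 0.03239 Ω
Section 2: A = π(3.26/2 mm)² = π(1.6300e-03 m)² = 8.347e-06 m²
R₂ = (1.68×10^-8)(33.9)/(8.347e-06) = 0.06823 Ω
R = R₁ + R₂ = 0.1006 Ω
V = IR = 2.66 × 0.1006 = 0.268 V

0.268 V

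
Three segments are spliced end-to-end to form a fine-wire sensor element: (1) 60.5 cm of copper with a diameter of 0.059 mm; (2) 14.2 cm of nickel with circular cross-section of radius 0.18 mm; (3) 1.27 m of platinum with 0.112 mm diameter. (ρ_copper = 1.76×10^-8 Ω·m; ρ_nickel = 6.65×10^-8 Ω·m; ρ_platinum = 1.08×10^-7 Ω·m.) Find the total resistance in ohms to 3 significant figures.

17.9 Ω

Seg 1: A = π(d/2)² = π(2.9500e-05 m)² = 2.734e-09 m²
R_1 = (1.76×10^-8)(0.605)/(2.734e-09) = 3.895 Ω
Seg 2: A = πr² = π(1.8000e-04 m)² = 1.018e-07 m²
R_2 = (6.65×10^-8)(0.142)/(1.018e-07) = 0.09277 Ω
Seg 3: A = π(d/2)² = π(5.6000e-05 m)² = 9.852e-09 m²
R_3 = (1.08×10^-7)(1.27)/(9.852e-09) = 13.92 Ω
R_total = R_1 + R_2 + R_3 = 17.9 Ω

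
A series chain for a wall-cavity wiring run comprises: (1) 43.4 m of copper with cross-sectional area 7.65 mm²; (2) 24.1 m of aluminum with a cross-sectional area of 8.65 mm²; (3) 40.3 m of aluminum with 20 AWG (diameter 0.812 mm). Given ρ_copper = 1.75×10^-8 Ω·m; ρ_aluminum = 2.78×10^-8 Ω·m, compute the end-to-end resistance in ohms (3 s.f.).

Seg 1: A = 7.65 mm² = 7.650e-06 m²
R_1 = (1.75×10^-8)(43.4)/(7.650e-06) = 0.09928 Ω
Seg 2: A = 8.65 mm² = 8.650e-06 m²
R_2 = (2.78×10^-8)(24.1)/(8.650e-06) = 0.07745 Ω
Seg 3: A = π(0.812/2 mm)² = π(4.0600e-04 m)² = 5.178e-07 m²
R_3 = (2.78×10^-8)(40.3)/(5.178e-07) = 2.163 Ω
R_total = R_1 + R_2 + R_3 = 2.34 Ω

2.34 Ω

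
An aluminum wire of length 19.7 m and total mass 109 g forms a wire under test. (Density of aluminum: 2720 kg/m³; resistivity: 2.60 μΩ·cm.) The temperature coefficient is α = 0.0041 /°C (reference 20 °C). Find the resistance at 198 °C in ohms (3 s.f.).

ρ = 2.60 μΩ·cm = 2.60×10^-8 Ω·m
A = m/(density·L) = 0.109/(2720×19.7) = 2.0342e-06 m²
R = ρL/A = (2.60×10^-8)(19.7)/(2.0342e-06) = 0.2518 Ω
R(198 °C) = 0.2518 × (1 + 0.0041×178) = 0.436 Ω

0.436 Ω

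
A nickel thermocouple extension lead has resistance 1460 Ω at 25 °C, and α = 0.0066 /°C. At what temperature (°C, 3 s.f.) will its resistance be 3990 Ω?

288 °C

R = R₀(1 + α(T − T₀)) ⇒ T = T₀ + (R/R₀ − 1)/α
T = 25 + (3990/1460 − 1)/0.0066 = 25 + (1.733)/0.0066 = 288 °C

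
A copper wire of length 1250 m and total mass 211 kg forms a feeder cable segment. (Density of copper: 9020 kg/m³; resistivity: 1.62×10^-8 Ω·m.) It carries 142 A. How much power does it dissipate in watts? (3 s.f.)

A = m/(density·L) = 211/(9020×1250) = 1.8714e-05 m²
R = ρL/A = (1.62×10^-8)(1250)/(1.8714e-05) = 1.082 Ω
P = I²R = (142)² × 1.082 = 21800 W

21800 W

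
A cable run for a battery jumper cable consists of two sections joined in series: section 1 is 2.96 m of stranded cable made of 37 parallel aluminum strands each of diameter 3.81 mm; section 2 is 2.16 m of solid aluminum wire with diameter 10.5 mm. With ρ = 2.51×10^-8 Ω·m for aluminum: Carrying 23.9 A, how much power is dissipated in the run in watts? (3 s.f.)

Section 1: A_strand = π(1.9050e-03)² = 1.140e-05 m²; R₁ = ρL/(N·A_s) = (2.51×10^-8)(2.96)/(37×1.140e-05) = 1.761×10^-4 Ω
Section 2: A = π(d/2)² = π(5.2500e-03 m)² = 8.659e-05 m²
R₂ = (2.51×10^-8)(2.16)/(8.659e-05) = 6.261×10^-4 Ω
R = R₁ + R₂ = 8.022×10^-4 Ω
P = I²R = (23.9)² × 8.022×10^-4 = 0.458 W

0.458 W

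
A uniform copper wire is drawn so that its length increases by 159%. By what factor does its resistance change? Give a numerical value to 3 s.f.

k = 1 + 159/100 = 2.59; volume constant ⇒ A' = A/k, so R' = k²R.
Factor = 6.71

6.71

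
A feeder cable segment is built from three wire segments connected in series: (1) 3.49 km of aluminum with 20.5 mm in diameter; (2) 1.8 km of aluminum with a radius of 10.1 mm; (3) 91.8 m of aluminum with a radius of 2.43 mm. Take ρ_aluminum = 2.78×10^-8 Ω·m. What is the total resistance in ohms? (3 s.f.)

0.588 Ω

Seg 1: A = π(d/2)² = π(1.0250e-02 m)² = 3.301e-04 m²
R_1 = (2.78×10^-8)(3490)/(3.301e-04) = 0.2939 Ω
Seg 2: A = πr² = π(1.0100e-02 m)² = 3.205e-04 m²
R_2 = (2.78×10^-8)(1800)/(3.205e-04) = 0.1561 Ω
Seg 3: A = πr² = π(2.4300e-03 m)² = 1.855e-05 m²
R_3 = (2.78×10^-8)(91.8)/(1.855e-05) = 0.1376 Ω
R_total = R_1 + R_2 + R_3 = 0.588 Ω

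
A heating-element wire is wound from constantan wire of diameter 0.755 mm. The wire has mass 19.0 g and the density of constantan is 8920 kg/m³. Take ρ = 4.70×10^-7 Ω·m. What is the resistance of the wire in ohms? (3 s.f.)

A = π(d/2)² = π(3.7750e-04 m)² = 4.4770e-07 m²
L = m/(density·A) = 0.019/(8920×4.4770e-07) = 4.758 m
R = ρL/A = (4.70×10^-7)(4.758)/(4.4770e-07) = 4.99 Ω

4.99 Ω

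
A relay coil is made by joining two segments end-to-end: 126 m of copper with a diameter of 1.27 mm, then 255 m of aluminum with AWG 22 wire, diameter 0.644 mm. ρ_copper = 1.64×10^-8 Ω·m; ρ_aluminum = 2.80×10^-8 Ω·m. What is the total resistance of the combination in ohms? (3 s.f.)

23.6 Ω

Segment 1: A = π(d/2)² = π(6.3500e-04 m)² = 1.267e-06 m²
R₁ = ρL/A = (1.64×10^-8)(126)/(1.267e-06) = 1.631 Ω
Segment 2: A = π(0.644/2 mm)² = π(3.2200e-04 m)² = 3.257e-07 m²
R₂ = (2.80×10^-8)(255)/(3.257e-07) = 21.92 Ω
R = R₁ + R₂ = 23.6 Ω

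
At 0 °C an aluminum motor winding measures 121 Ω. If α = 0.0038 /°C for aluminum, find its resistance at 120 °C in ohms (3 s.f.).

ΔT = 120 − 0 = 120 °C
R = R₀(1 + αΔT) = 121 × (1 + 0.0038×120) = 121 × 1.456 = 176 Ω

176 Ω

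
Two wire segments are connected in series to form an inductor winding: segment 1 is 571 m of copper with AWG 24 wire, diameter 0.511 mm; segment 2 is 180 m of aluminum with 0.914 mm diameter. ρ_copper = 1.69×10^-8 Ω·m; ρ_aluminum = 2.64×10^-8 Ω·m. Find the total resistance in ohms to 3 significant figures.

Segment 1: A = π(0.511/2 mm)² = π(2.5550e-04 m)² = 2.051e-07 m²
R₁ = ρL/A = (1.69×10^-8)(571)/(2.051e-07) = 47.05 Ω
Segment 2: A = π(d/2)² = π(4.5700e-04 m)² = 6.561e-07 m²
R₂ = (2.64×10^-8)(180)/(6.561e-07) = 7.243 Ω
R = R₁ + R₂ = 54.3 Ω

54.3 Ω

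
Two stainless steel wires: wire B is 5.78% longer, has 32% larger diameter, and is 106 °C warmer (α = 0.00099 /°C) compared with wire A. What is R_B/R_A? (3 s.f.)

R ∝ ρL/d² with ρ ∝ (1+αΔT), so R_B/R_A = (1 + 5.78/100) × (1 + 32/100)⁻² × (1 + 0.00099×106)
= 1.058 × 0.5739 × 1.105 = 0.671

0.671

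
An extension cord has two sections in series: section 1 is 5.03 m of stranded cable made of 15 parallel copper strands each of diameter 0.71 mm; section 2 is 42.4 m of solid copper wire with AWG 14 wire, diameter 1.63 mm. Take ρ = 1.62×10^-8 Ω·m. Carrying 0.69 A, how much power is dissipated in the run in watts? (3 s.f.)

Section 1: A_strand = π(3.5500e-04)² = 3.959e-07 m²; R₁ = ρL/(N·A_s) = (1.62×10^-8)(5.03)/(15×3.959e-07) = 0.01372 Ω
Section 2: A = π(1.63/2 mm)² = π(8.1500e-04 m)² = 2.087e-06 m²
R₂ = (1.62×10^-8)(42.4)/(2.087e-06) = 0.3292 Ω
R = R₁ + R₂ = 0.3429 Ω
P = I²R = (0.69)² × 0.3429 = 0.163 W

0.163 W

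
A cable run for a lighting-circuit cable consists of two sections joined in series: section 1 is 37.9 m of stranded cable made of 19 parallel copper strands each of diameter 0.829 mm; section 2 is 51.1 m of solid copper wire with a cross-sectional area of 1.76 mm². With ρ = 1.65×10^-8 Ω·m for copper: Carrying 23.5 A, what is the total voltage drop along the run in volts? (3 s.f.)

12.7 V

Section 1: A_strand = π(4.1450e-04)² = 5.398e-07 m²; R₁ = ρL/(N·A_s) = (1.65×10^-8)(37.9)/(19×5.398e-07) = 0.06098 Ω
Section 2: A = 1.76 mm² = 1.760e-06 m²
R₂ = (1.65×10^-8)(51.1)/(1.760e-06) = 0.4791 Ω
R = R₁ + R₂ = 0.54 Ω
V = IR = 23.5 × 0.54 = 12.7 V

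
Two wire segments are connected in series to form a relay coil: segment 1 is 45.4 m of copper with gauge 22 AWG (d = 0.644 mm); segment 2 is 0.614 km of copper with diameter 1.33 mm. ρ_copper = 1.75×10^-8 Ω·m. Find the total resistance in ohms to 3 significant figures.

Segment 1: A = π(0.644/2 mm)² = π(3.2200e-04 m)² = 3.257e-07 m²
R₁ = ρL/A = (1.75×10^-8)(45.4)/(3.257e-07) = 2.439 Ω
Segment 2: A = π(d/2)² = π(6.6500e-04 m)² = 1.389e-06 m²
R₂ = (1.75×10^-8)(614)/(1.389e-06) = 7.734 Ω
R = R₁ + R₂ = 10.2 Ω

10.2 Ω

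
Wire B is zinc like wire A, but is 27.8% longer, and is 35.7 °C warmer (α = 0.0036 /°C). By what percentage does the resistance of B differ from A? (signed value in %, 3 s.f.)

44.2%

R ∝ ρL/d² with ρ ∝ (1+αΔT), so R_B/R_A = (1 + 27.8/100) × (1 + 0.0036×35.7)
= 1.278 × 1.129 = 1.442
(R_B − R_A)/R_A = 1.442 − 1 = 44.2%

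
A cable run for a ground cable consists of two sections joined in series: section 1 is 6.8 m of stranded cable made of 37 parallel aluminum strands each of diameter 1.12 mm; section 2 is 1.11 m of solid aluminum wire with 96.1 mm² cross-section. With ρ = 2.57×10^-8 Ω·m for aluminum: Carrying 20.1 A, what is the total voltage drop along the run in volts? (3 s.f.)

0.102 V

Section 1: A_strand = π(5.6000e-04)² = 9.852e-07 m²; R₁ = ρL/(N·A_s) = (2.57×10^-8)(6.8)/(37×9.852e-07) = 0.004794 Ω
Section 2: A = 96.1 mm² = 9.610e-05 m²
R₂ = (2.57×10^-8)(1.11)/(9.610e-05) = 2.968×10^-4 Ω
R = R₁ + R₂ = 0.005091 Ω
V = IR = 20.1 × 0.005091 = 0.102 V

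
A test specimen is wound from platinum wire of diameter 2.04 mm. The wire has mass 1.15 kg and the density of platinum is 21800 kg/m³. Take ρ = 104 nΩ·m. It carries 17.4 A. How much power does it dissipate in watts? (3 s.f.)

ρ = 104 nΩ·m = 1.04×10^-7 Ω·m
A = π(d/2)² = π(1.0200e-03 m)² = 3.2685e-06 m²
L = m/(density·A) = 1.15/(21800×3.2685e-06) = 16.14 m
R = ρL/A = (1.04×10^-7)(16.14)/(3.2685e-06) = 0.5135 Ω
P = I²R = (17.4)² × 0.5135 = 155 W

155 W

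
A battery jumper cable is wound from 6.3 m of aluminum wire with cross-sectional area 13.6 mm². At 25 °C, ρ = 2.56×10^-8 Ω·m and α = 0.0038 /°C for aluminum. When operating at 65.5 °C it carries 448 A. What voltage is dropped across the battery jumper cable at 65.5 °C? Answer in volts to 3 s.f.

6.13 V

A = 13.6 mm² = 1.360e-05 m²
R₍25₎ = ρL/A = (2.56×10^-8)(6.3)/(1.360e-05) = 0.01186 Ω
R₍65.5₎ = R₍25₎(1 + αΔT) = 0.01186 × (1 + 0.0038×40.5) = 0.01368 Ω
V = IR = 448 × 0.01368 = 6.13 V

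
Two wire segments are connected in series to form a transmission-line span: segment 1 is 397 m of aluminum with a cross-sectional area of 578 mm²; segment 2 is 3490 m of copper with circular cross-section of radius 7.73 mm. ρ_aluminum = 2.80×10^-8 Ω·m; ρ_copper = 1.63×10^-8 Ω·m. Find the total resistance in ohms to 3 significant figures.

Segment 1: A = 578 mm² = 5.780e-04 m²
R₁ = ρL/A = (2.80×10^-8)(397)/(5.780e-04) = 0.01923 Ω
Segment 2: A = πr² = π(7.7300e-03 m)² = 1.877e-04 m²
R₂ = (1.63×10^-8)(3490)/(1.877e-04) = 0.303 Ω
R = R₁ + R₂ = 0.322 Ω

0.322 Ω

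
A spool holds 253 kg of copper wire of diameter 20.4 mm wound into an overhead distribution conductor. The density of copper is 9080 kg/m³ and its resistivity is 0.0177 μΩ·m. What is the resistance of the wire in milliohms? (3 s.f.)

ρ = 0.0177 μΩ·m = 1.77×10^-8 Ω·m
A = π(d/2)² = π(1.0200e-02 m)² = 3.2685e-04 m²
L = m/(density·A) = 253/(9080×3.2685e-04) = 85.25 m
R = ρL/A = (1.77×10^-8)(85.25)/(3.2685e-04) = 4.62 mΩ

4.62 mΩ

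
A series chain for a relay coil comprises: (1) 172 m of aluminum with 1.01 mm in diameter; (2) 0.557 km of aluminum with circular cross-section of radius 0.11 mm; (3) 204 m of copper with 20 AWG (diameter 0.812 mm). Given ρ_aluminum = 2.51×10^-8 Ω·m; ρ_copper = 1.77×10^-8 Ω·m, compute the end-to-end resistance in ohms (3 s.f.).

Seg 1: A = π(d/2)² = π(5.0500e-04 m)² = 8.012e-07 m²
R_1 = (2.51×10^-8)(172)/(8.012e-07) = 5.389 Ω
Seg 2: A = πr² = π(1.1000e-04 m)² = 3.801e-08 m²
R_2 = (2.51×10^-8)(557)/(3.801e-08) = 367.8 Ω
Seg 3: A = π(0.812/2 mm)² = π(4.0600e-04 m)² = 5.178e-07 m²
R_3 = (1.77×10^-8)(204)/(5.178e-07) = 6.973 Ω
R_total = R_1 + R_2 + R_3 = 380 Ω

380 Ω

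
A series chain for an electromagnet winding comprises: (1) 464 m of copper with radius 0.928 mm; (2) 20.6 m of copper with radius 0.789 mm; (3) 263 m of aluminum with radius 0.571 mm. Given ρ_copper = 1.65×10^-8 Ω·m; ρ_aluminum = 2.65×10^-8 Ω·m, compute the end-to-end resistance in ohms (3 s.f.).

9.81 Ω

Seg 1: A = πr² = π(9.2800e-04 m)² = 2.705e-06 m²
R_1 = (1.65×10^-8)(464)/(2.705e-06) = 2.83 Ω
Seg 2: A = πr² = π(7.8900e-04 m)² = 1.956e-06 m²
R_2 = (1.65×10^-8)(20.6)/(1.956e-06) = 0.1738 Ω
Seg 3: A = πr² = π(5.7100e-04 m)² = 1.024e-06 m²
R_3 = (2.65×10^-8)(263)/(1.024e-06) = 6.804 Ω
R_total = R_1 + R_2 + R_3 = 9.81 Ω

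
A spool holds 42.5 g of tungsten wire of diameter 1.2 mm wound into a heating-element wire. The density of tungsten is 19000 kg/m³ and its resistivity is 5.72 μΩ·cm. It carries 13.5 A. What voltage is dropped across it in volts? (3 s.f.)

ρ = 5.72 μΩ·cm = 5.72×10^-8 Ω·m
A = π(d/2)² = π(6.0000e-04 m)² = 1.1310e-06 m²
L = m/(density·A) = 0.0425/(19000×1.1310e-06) = 1.978 m
R = ρL/A = (5.72×10^-8)(1.978)/(1.1310e-06) = 0.1 Ω
V = IR = 13.5 × 0.1 = 1.35 V

1.35 V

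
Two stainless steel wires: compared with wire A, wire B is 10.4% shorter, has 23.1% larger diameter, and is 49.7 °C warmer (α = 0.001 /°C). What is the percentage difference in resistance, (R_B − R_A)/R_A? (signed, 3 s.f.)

-37.9%

R ∝ ρL/d² with ρ ∝ (1+αΔT), so R_B/R_A = (1 − 10.4/100) × (1 + 23.1/100)⁻² × (1 + 0.001×49.7)
= 0.896 × 0.6599 × 1.05 = 0.6207
(R_B − R_A)/R_A = 0.6207 − 1 = -37.9%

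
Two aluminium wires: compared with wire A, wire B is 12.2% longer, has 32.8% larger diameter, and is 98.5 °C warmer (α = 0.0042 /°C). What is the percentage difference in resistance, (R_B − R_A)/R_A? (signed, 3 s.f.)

R ∝ ρL/d² with ρ ∝ (1+αΔT), so R_B/R_A = (1 + 12.2/100) × (1 + 32.8/100)⁻² × (1 + 0.0042×98.5)
= 1.122 × 0.567 × 1.414 = 0.8994
(R_B − R_A)/R_A = 0.8994 − 1 = -10.1%

-10.1%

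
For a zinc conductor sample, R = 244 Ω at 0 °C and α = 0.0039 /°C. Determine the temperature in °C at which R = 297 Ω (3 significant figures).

55.7 °C

R = R₀(1 + α(T − T₀)) ⇒ T = T₀ + (R/R₀ − 1)/α
T = 0 + (297/244 − 1)/0.0039 = 0 + (0.2172)/0.0039 = 55.7 °C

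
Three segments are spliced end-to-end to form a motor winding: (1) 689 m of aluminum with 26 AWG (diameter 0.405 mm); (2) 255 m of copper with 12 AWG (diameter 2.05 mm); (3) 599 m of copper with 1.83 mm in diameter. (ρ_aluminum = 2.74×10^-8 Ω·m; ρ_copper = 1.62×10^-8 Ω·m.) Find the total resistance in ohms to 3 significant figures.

151 Ω

Seg 1: A = π(0.405/2 mm)² = π(2.0250e-04 m)² = 1.288e-07 m²
R_1 = (2.74×10^-8)(689)/(1.288e-07) = 146.5 Ω
Seg 2: A = π(2.05/2 mm)² = π(1.0250e-03 m)² = 3.301e-06 m²
R_2 = (1.62×10^-8)(255)/(3.301e-06) = 1.252 Ω
Seg 3: A = π(d/2)² = π(9.1500e-04 m)² = 2.630e-06 m²
R_3 = (1.62×10^-8)(599)/(2.630e-06) = 3.689 Ω
R_total = R_1 + R_2 + R_3 = 151 Ω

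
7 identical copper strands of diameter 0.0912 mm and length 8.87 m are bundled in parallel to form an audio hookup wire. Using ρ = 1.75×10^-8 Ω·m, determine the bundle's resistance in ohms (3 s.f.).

3.39 Ω

A_strand = π(4.5600e-05 m)² = 6.533e-09 m²
R_strand = ρL/A = (1.75×10^-8)(8.87)/(6.533e-09) = 23.76 Ω
R_total = R_strand/N = 23.76/7 = 3.39 Ω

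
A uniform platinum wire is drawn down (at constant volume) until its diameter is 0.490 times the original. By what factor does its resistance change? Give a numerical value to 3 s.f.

Volume constant ⇒ L' = L/r² with r = 0.49. R' = ρL'/A' = ρ(L/r²)/(πr²d₀²/4) = R/r⁴.
Factor = 17.3

17.3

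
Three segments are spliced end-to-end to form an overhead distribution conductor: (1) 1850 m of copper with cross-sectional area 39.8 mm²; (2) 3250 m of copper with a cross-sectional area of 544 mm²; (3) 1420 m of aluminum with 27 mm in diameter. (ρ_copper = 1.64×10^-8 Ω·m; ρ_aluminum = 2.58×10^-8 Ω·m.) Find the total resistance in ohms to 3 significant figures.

0.924 Ω

Seg 1: A = 39.8 mm² = 3.980e-05 m²
R_1 = (1.64×10^-8)(1850)/(3.980e-05) = 0.7623 Ω
Seg 2: A = 544 mm² = 5.440e-04 m²
R_2 = (1.64×10^-8)(3250)/(5.440e-04) = 0.09798 Ω
Seg 3: A = π(d/2)² = π(1.3500e-02 m)² = 5.726e-04 m²
R_3 = (2.58×10^-8)(1420)/(5.726e-04) = 0.06399 Ω
R_total = R_1 + R_2 + R_3 = 0.924 Ω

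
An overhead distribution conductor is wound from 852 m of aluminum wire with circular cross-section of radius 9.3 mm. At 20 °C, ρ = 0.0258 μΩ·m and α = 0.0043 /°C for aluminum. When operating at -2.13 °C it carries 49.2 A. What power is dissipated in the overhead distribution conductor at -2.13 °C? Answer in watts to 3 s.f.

ρ = 0.0258 μΩ·m = 2.58×10^-8 Ω·m
A = πr² = π(9.3000e-03 m)² = 2.717e-04 m²
R₍20₎ = ρL/A = (2.58×10^-8)(852)/(2.717e-04) = 0.0809 Ω
R₍-2.13₎ = R₍20₎(1 + αΔT) = 0.0809 × (1 + 0.0043×-22.1) = 0.0732 Ω
P = I²R = (49.2)² × 0.0732 = 177 W

177 W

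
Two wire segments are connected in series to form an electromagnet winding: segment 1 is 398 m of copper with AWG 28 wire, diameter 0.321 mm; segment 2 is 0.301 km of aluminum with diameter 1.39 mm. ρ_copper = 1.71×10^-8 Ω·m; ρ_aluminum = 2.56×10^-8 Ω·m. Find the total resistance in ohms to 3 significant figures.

Segment 1: A = π(0.321/2 mm)² = π(1.6050e-04 m)² = 8.093e-08 m²
R₁ = ρL/A = (1.71×10^-8)(398)/(8.093e-08) = 84.1 Ω
Segment 2: A = π(d/2)² = π(6.9500e-04 m)² = 1.517e-06 m²
R₂ = (2.56×10^-8)(301)/(1.517e-06) = 5.078 Ω
R = R₁ + R₂ = 89.2 Ω

89.2 Ω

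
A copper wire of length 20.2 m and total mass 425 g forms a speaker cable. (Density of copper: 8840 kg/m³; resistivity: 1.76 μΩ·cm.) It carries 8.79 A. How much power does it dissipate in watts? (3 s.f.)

ρ = 1.76 μΩ·cm = 1.76×10^-8 Ω·m
A = m/(density·L) = 0.425/(8840×20.2) = 2.3800e-06 m²
R = ρL/A = (1.76×10^-8)(20.2)/(2.3800e-06) = 0.1494 Ω
P = I²R = (8.79)² × 0.1494 = 11.5 W

11.5 W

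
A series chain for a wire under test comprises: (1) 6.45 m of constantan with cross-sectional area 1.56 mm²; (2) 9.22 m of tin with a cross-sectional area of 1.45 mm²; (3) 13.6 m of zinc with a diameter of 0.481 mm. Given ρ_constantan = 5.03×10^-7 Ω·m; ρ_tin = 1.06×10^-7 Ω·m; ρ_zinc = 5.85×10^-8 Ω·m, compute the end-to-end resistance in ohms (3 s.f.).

7.13 Ω

Seg 1: A = 1.56 mm² = 1.560e-06 m²
R_1 = (5.03×10^-7)(6.45)/(1.560e-06) = 2.08 Ω
Seg 2: A = 1.45 mm² = 1.450e-06 m²
R_2 = (1.06×10^-7)(9.22)/(1.450e-06) = 0.674 Ω
Seg 3: A = π(d/2)² = π(2.4050e-04 m)² = 1.817e-07 m²
R_3 = (5.85×10^-8)(13.6)/(1.817e-07) = 4.378 Ω
R_total = R_1 + R_2 + R_3 = 7.13 Ω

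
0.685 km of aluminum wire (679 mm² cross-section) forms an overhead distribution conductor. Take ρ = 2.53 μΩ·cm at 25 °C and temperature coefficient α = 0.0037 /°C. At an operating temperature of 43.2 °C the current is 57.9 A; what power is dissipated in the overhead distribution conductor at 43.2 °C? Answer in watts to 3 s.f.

91.3 W

ρ = 2.53 μΩ·cm = 2.53×10^-8 Ω·m
A = 679 mm² = 6.790e-04 m²
R₍25₎ = ρL/A = (2.53×10^-8)(685)/(6.790e-04) = 0.02552 Ω
R₍43.2₎ = R₍25₎(1 + αΔT) = 0.02552 × (1 + 0.0037×18.2) = 0.02724 Ω
P = I²R = (57.9)² × 0.02724 = 91.3 W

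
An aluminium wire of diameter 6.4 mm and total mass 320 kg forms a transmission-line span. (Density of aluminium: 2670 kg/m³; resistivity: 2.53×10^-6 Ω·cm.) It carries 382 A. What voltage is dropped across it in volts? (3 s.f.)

1120 V

ρ = 2.53×10^-6 Ω·cm = 2.53×10^-8 Ω·m
A = π(d/2)² = π(3.2000e-03 m)² = 3.2170e-05 m²
L = m/(density·A) = 320/(2670×3.2170e-05) = 3726 m
R = ρL/A = (2.53×10^-8)(3726)/(3.2170e-05) = 2.93 Ω
V = IR = 382 × 2.93 = 1120 V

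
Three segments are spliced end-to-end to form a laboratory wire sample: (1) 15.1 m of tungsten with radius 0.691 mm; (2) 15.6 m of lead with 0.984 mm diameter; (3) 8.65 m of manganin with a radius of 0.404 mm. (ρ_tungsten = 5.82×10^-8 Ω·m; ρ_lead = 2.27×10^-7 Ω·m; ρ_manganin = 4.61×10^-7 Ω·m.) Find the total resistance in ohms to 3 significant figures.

13.0 Ω

Seg 1: A = πr² = π(6.9100e-04 m)² = 1.500e-06 m²
R_1 = (5.82×10^-8)(15.1)/(1.500e-06) = 0.5859 Ω
Seg 2: A = π(d/2)² = π(4.9200e-04 m)² = 7.605e-07 m²
R_2 = (2.27×10^-7)(15.6)/(7.605e-07) = 4.657 Ω
Seg 3: A = πr² = π(4.0400e-04 m)² = 5.128e-07 m²
R_3 = (4.61×10^-7)(8.65)/(5.128e-07) = 7.777 Ω
R_total = R_1 + R_2 + R_3 = 13.0 Ω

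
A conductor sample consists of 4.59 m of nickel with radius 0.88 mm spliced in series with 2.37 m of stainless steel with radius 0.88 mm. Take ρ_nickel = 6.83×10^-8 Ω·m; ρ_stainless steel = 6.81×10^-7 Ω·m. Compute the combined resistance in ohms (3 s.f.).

Segment 1: A = πr² = π(8.8000e-04 m)² = 2.433e-06 m²
R₁ = ρL/A = (6.83×10^-8)(4.59)/(2.433e-06) = 0.1289 Ω
R₂ = (6.81×10^-7)(2.37)/(2.433e-06) = 0.6634 Ω
R = R₁ + R₂ = 0.792 Ω

0.792 Ω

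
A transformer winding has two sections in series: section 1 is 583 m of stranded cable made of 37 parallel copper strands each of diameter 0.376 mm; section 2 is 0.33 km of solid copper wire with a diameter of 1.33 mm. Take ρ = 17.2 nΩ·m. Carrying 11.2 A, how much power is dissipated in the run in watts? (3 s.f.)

ρ = 17.2 nΩ·m = 1.72×10^-8 Ω·m
Section 1: A_strand = π(1.8800e-04)² = 1.110e-07 m²; R₁ = ρL/(N·A_s) = (1.72×10^-8)(583)/(37×1.110e-07) = 2.441 Ω
Section 2: A = π(d/2)² = π(6.6500e-04 m)² = 1.389e-06 m²
R₂ = (1.72×10^-8)(330)/(1.389e-06) = 4.086 Ω
R = R₁ + R₂ = 6.526 Ω
P = I²R = (11.2)² × 6.526 = 819 W

819 W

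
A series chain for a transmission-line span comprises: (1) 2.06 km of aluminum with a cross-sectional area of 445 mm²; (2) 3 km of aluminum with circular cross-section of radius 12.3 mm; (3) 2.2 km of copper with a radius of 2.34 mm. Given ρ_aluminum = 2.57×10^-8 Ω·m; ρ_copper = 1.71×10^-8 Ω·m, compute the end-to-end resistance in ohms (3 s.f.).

Seg 1: A = 445 mm² = 4.450e-04 m²
R_1 = (2.57×10^-8)(2060)/(4.450e-04) = 0.119 Ω
Seg 2: A = πr² = π(1.2300e-02 m)² = 4.753e-04 m²
R_2 = (2.57×10^-8)(3000)/(4.753e-04) = 0.1622 Ω
Seg 3: A = πr² = π(2.3400e-03 m)² = 1.720e-05 m²
R_3 = (1.71×10^-8)(2200)/(1.720e-05) = 2.187 Ω
R_total = R_1 + R_2 + R_3 = 2.47 Ω

2.47 Ω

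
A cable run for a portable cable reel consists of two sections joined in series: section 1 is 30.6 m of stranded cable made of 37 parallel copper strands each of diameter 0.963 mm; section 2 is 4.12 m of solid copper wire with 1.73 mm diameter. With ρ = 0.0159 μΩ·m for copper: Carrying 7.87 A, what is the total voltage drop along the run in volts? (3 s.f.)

ρ = 0.0159 μΩ·m = 1.59×10^-8 Ω·m
Section 1: A_strand = π(4.8150e-04)² = 7.284e-07 m²; R₁ = ρL/(N·A_s) = (1.59×10^-8)(30.6)/(37×7.284e-07) = 0.01805 Ω
Section 2: A = π(d/2)² = π(8.6500e-04 m)² = 2.351e-06 m²
R₂ = (1.59×10^-8)(4.12)/(2.351e-06) = 0.02787 Ω
R = R₁ + R₂ = 0.04592 Ω
V = IR = 7.87 × 0.04592 = 0.361 V

0.361 V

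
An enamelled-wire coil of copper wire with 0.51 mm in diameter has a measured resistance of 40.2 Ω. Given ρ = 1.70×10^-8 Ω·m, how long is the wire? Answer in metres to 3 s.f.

A = π(d/2)² = π(2.5500e-04 m)² = 2.043e-07 m²
L = RA/ρ = (40.2)(2.043e-07)/(1.70×10^-8) = 483 m

483 m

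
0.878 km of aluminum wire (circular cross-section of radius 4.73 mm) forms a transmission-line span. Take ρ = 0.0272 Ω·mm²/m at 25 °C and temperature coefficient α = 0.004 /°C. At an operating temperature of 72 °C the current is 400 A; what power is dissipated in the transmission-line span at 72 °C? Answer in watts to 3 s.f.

64600 W

ρ = 0.0272 Ω·mm²/m = 2.72×10^-8 Ω·m
A = πr² = π(4.7300e-03 m)² = 7.029e-05 m²
R₍25₎ = ρL/A = (2.72×10^-8)(878)/(7.029e-05) = 0.3398 Ω
R₍72₎ = R₍25₎(1 + αΔT) = 0.3398 × (1 + 0.004×47) = 0.4037 Ω
P = I²R = (400)² × 0.4037 = 64600 W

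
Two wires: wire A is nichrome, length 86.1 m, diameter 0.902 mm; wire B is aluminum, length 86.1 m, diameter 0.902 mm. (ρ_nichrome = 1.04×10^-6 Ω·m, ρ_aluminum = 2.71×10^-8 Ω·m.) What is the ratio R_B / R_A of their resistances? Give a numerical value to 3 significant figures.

R ∝ ρL/d², so R_B/R_A = (ρ_B/ρ_A)
= (2.71×10^-8/1.04×10^-6) = 0.0261

0.0261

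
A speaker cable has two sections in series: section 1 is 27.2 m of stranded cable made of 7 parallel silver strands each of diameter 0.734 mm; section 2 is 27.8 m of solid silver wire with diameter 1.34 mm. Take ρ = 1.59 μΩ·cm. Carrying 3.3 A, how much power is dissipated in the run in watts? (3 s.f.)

5.00 W

ρ = 1.59 μΩ·cm = 1.59×10^-8 Ω·m
Section 1: A_strand = π(3.6700e-04)² = 4.231e-07 m²; R₁ = ρL/(N·A_s) = (1.59×10^-8)(27.2)/(7×4.231e-07) = 0.146 Ω
Section 2: A = π(d/2)² = π(6.7000e-04 m)² = 1.410e-06 m²
R₂ = (1.59×10^-8)(27.8)/(1.410e-06) = 0.3134 Ω
R = R₁ + R₂ = 0.4594 Ω
P = I²R = (3.3)² × 0.4594 = 5.00 W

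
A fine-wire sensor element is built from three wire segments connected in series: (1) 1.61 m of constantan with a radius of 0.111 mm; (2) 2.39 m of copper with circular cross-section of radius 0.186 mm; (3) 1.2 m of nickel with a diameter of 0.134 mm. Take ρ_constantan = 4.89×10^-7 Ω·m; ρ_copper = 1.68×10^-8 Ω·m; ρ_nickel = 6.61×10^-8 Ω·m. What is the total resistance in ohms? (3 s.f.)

Seg 1: A = πr² = π(1.1100e-04 m)² = 3.871e-08 m²
R_1 = (4.89×10^-7)(1.61)/(3.871e-08) = 20.34 Ω
Seg 2: A = πr² = π(1.8600e-04 m)² = 1.087e-07 m²
R_2 = (1.68×10^-8)(2.39)/(1.087e-07) = 0.3694 Ω
Seg 3: A = π(d/2)² = π(6.7000e-05 m)² = 1.410e-08 m²
R_3 = (6.61×10^-8)(1.2)/(1.410e-08) = 5.624 Ω
R_total = R_1 + R_2 + R_3 = 26.3 Ω

26.3 Ω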